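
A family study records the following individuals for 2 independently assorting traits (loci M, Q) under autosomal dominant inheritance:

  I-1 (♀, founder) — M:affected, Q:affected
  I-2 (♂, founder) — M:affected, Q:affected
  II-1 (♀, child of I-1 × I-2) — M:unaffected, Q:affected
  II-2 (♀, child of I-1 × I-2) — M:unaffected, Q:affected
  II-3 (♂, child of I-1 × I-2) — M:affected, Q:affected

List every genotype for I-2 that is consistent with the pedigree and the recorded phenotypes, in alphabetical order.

M/I-1 aff ·: Mm
M/I-2 aff ·: Mm
M/II-1 un I-1×I-2: mm
M/II-2 un I-1×I-2: mm
M/II-3 aff I-1×I-2: Mm|MM
⇒ M over [I-1,I-2,II-1,II-2,II-3]: 2 consistent
Q/I-1 aff ·: Qq|QQ
Q/I-2 aff ·: Qq|QQ
Q/II-1 aff I-1×I-2: Qq|QQ
Q/II-2 aff I-1×I-2: Qq|QQ
Q/II-3 aff I-1×I-2: Qq|QQ
⇒ Q over [I-1,I-2,II-1,II-2,II-3]: 25 consistent

I-2 ∈ {Mm QQ, Mm Qq}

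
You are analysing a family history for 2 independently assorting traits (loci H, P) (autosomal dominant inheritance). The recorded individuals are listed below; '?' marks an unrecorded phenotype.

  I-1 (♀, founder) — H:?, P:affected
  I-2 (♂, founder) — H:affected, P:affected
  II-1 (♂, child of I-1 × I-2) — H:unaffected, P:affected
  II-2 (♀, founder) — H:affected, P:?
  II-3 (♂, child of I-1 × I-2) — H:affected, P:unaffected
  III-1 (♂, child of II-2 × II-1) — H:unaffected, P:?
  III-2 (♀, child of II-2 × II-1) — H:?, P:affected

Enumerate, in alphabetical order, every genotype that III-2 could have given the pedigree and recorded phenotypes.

III-2 ∈ {Hh PP, Hh Pp, hh PP, hh Pp}

H/I-1 ? ·: hh|Hh
H/I-2 aff ·: Hh
H/II-1 un I-1×I-2: hh
H/II-2 aff ·: Hh
H/II-3 aff I-1×I-2: Hh|HH
H/III-1 un II-2×II-1: hh
H/III-2 ? II-2×II-1: hh|Hh
⇒ H over [I-1,I-2,II-1,II-2,II-3,III-1,III-2]: 6 consistent
P/I-1 aff ·: Pp
P/I-2 aff ·: Pp
P/II-1 aff I-1×I-2: Pp|PP
P/II-2 ? ·: pp|Pp|PP
P/II-3 un I-1×I-2: pp
P/III-1 ? II-2×II-1: pp|Pp|PP
P/III-2 aff II-2×II-1: Pp|PP
⇒ P over [I-1,I-2,II-1,II-2,II-3,III-1,III-2]: 18 consistent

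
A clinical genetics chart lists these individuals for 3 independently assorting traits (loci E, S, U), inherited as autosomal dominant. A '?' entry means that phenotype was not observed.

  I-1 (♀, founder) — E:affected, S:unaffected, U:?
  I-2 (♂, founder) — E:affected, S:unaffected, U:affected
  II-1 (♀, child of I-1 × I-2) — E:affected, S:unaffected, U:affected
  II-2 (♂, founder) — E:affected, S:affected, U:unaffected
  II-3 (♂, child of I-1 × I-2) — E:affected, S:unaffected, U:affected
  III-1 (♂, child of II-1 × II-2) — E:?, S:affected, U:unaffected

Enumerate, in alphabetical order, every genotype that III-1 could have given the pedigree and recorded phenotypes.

III-1 ∈ {EE Ss uu, Ee Ss uu, ee Ss uu}

E/I-1 aff ·: Ee|EE
E/I-2 aff ·: Ee|EE
E/II-1 aff I-1×I-2: Ee|EE
E/II-2 aff ·: Ee|EE
E/II-3 aff I-1×I-2: Ee|EE
E/III-1 ? II-1×II-2: ee|Ee|EE
⇒ E over [I-1,I-2,II-1,II-2,II-3,III-1]: 51 consistent
S/I-1 un ·: ss
S/I-2 un ·: ss
S/II-1 un I-1×I-2: ss
S/II-2 aff ·: Ss|SS
S/II-3 un I-1×I-2: ss
S/III-1 aff II-1×II-2: Ss
⇒ S over [I-1,I-2,II-1,II-2,II-3,III-1]: 2 consistent
U/I-1 ? ·: uu|Uu|UU
U/I-2 aff ·: Uu|UU
U/II-1 aff I-1×I-2: Uu
U/II-2 un ·: uu
U/II-3 aff I-1×I-2: Uu|UU
U/III-1 un II-1×II-2: uu
⇒ U over [I-1,I-2,II-1,II-2,II-3,III-1]: 8 consistent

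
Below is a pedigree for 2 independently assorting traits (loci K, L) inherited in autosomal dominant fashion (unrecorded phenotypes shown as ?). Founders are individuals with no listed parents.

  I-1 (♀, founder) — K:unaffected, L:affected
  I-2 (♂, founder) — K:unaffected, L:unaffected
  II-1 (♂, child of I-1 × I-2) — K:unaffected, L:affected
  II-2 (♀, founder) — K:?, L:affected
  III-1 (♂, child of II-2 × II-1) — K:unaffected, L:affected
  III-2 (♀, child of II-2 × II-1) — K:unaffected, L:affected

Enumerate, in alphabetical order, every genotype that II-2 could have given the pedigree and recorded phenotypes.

II-2 ∈ {Kk LL, Kk Ll, kk LL, kk Ll}

K/I-1 un ·: kk
K/I-2 un ·: kk
K/II-1 un I-1×I-2: kk
K/II-2 ? ·: kk|Kk
K/III-1 un II-2×II-1: kk
K/III-2 un II-2×II-1: kk
⇒ K over [I-1,I-2,II-1,II-2,III-1,III-2]: 2 consistent
L/I-1 aff ·: Ll|LL
L/I-2 un ·: ll
L/II-1 aff I-1×I-2: Ll
L/II-2 aff ·: Ll|LL
L/III-1 aff II-2×II-1: Ll|LL
L/III-2 aff II-2×II-1: Ll|LL
⇒ L over [I-1,I-2,II-1,II-2,III-1,III-2]: 16 consistent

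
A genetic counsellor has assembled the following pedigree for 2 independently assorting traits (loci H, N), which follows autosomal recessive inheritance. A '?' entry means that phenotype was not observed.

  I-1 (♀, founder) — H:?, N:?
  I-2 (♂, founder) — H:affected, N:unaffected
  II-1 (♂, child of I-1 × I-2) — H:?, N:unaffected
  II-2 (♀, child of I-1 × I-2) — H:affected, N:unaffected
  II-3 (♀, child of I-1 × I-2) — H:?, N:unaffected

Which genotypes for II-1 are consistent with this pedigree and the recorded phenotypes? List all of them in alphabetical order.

II-1 ∈ {Hh NN, Hh Nn, hh NN, hh Nn}

H/I-1 ? ·: Hh|hh
H/I-2 aff ·: hh
H/II-1 ? I-1×I-2: Hh|hh
H/II-2 aff I-1×I-2: hh
H/II-3 ? I-1×I-2: Hh|hh
⇒ H over [I-1,I-2,II-1,II-2,II-3]: 5 consistent
N/I-1 ? ·: NN|Nn|nn
N/I-2 un ·: NN|Nn
N/II-1 un I-1×I-2: NN|Nn
N/II-2 un I-1×I-2: NN|Nn
N/II-3 un I-1×I-2: NN|Nn
⇒ N over [I-1,I-2,II-1,II-2,II-3]: 27 consistent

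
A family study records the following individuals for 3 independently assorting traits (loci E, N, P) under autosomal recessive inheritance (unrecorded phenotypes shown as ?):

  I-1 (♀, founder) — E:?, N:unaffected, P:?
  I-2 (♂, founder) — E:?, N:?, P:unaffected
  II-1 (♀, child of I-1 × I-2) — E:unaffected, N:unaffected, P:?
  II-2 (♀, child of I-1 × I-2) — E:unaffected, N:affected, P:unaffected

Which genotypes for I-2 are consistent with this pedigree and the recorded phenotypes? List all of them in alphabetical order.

E/I-1 ? ·: EE|Ee|ee
E/I-2 ? ·: EE|Ee|ee
E/II-1 un I-1×I-2: EE|Ee
E/II-2 un I-1×I-2: EE|Ee
⇒ E over [I-1,I-2,II-1,II-2]: 17 consistent
N/I-1 un ·: Nn
N/I-2 ? ·: Nn|nn
N/II-1 un I-1×I-2: NN|Nn
N/II-2 aff I-1×I-2: nn
⇒ N over [I-1,I-2,II-1,II-2]: 3 consistent
P/I-1 ? ·: PP|Pp|pp
P/I-2 un ·: PP|Pp
P/II-1 ? I-1×I-2: PP|Pp|pp
P/II-2 un I-1×I-2: PP|Pp
⇒ P over [I-1,I-2,II-1,II-2]: 18 consistent

I-2 ∈ {EE Nn PP, EE Nn Pp, EE nn PP, EE nn Pp, Ee Nn PP, Ee Nn Pp, Ee nn PP, Ee nn Pp, ee Nn PP, ee Nn Pp, ee nn PP, ee nn Pp}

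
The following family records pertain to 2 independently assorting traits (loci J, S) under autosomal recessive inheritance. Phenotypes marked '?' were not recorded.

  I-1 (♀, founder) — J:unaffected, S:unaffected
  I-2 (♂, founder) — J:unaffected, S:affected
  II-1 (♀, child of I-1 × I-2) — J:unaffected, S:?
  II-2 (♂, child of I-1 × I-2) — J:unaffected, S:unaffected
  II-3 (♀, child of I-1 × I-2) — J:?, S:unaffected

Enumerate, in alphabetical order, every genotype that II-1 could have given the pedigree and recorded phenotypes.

J/I-1 un ·: JJ|Jj
J/I-2 un ·: JJ|Jj
J/II-1 un I-1×I-2: JJ|Jj
J/II-2 un I-1×I-2: JJ|Jj
J/II-3 ? I-1×I-2: JJ|Jj|jj
⇒ J over [I-1,I-2,II-1,II-2,II-3]: 29 consistent
S/I-1 un ·: SS|Ss
S/I-2 aff ·: ss
S/II-1 ? I-1×I-2: Ss|ss
S/II-2 un I-1×I-2: Ss
S/II-3 un I-1×I-2: Ss
⇒ S over [I-1,I-2,II-1,II-2,II-3]: 3 consistent

II-1 ∈ {JJ Ss, JJ ss, Jj Ss, Jj ss}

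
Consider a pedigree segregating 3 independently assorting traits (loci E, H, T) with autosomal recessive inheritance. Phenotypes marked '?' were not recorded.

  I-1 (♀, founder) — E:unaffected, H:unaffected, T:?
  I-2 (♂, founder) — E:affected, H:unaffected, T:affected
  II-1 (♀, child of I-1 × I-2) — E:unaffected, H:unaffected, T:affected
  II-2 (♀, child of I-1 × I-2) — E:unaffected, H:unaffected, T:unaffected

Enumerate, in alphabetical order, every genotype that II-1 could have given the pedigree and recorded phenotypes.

II-1 ∈ {Ee HH tt, Ee Hh tt}

E/I-1 un ·: EE|Ee
E/I-2 aff ·: ee
E/II-1 un I-1×I-2: Ee
E/II-2 un I-1×I-2: Ee
⇒ E over [I-1,I-2,II-1,II-2]: 2 consistent
H/I-1 un ·: HH|Hh
H/I-2 un ·: HH|Hh
H/II-1 un I-1×I-2: HH|Hh
H/II-2 un I-1×I-2: HH|Hh
⇒ H over [I-1,I-2,II-1,II-2]: 13 consistent
T/I-1 ? ·: Tt
T/I-2 aff ·: tt
T/II-1 aff I-1×I-2: tt
T/II-2 un I-1×I-2: Tt
⇒ T over [I-1,I-2,II-1,II-2]: 1 consistent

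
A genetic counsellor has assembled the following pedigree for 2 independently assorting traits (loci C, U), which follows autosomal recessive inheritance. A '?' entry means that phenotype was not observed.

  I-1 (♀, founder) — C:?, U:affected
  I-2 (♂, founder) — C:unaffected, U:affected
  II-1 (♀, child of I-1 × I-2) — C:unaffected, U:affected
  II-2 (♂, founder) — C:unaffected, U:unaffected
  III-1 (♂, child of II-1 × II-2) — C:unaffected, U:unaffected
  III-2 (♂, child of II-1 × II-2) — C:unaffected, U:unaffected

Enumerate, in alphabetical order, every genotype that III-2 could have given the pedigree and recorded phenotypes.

C/I-1 ? ·: CC|Cc|cc
C/I-2 un ·: CC|Cc
C/II-1 un I-1×I-2: CC|Cc
C/II-2 un ·: CC|Cc
C/III-1 un II-1×II-2: CC|Cc
C/III-2 un II-1×II-2: CC|Cc
⇒ C over [I-1,I-2,II-1,II-2,III-1,III-2]: 60 consistent
U/I-1 aff ·: uu
U/I-2 aff ·: uu
U/II-1 aff I-1×I-2: uu
U/II-2 un ·: UU|Uu
U/III-1 un II-1×II-2: Uu
U/III-2 un II-1×II-2: Uu
⇒ U over [I-1,I-2,II-1,II-2,III-1,III-2]: 2 consistent

III-2 ∈ {CC Uu, Cc Uu}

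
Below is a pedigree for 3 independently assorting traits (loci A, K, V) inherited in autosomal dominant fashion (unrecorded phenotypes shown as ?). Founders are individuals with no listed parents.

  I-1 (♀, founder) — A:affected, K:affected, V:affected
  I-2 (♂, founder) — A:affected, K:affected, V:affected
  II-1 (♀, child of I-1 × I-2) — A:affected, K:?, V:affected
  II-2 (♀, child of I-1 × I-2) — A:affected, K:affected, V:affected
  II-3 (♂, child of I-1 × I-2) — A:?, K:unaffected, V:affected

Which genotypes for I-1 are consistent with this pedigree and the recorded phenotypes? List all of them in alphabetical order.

A/I-1 aff ·: Aa|AA
A/I-2 aff ·: Aa|AA
A/II-1 aff I-1×I-2: Aa|AA
A/II-2 aff I-1×I-2: Aa|AA
A/II-3 ? I-1×I-2: aa|Aa|AA
⇒ A over [I-1,I-2,II-1,II-2,II-3]: 29 consistent
K/I-1 aff ·: Kk
K/I-2 aff ·: Kk
K/II-1 ? I-1×I-2: kk|Kk|KK
K/II-2 aff I-1×I-2: Kk|KK
K/II-3 un I-1×I-2: kk
⇒ K over [I-1,I-2,II-1,II-2,II-3]: 6 consistent
V/I-1 aff ·: Vv|VV
V/I-2 aff ·: Vv|VV
V/II-1 aff I-1×I-2: Vv|VV
V/II-2 aff I-1×I-2: Vv|VV
V/II-3 aff I-1×I-2: Vv|VV
⇒ V over [I-1,I-2,II-1,II-2,II-3]: 25 consistent

I-1 ∈ {AA Kk VV, AA Kk Vv, Aa Kk VV, Aa Kk Vv}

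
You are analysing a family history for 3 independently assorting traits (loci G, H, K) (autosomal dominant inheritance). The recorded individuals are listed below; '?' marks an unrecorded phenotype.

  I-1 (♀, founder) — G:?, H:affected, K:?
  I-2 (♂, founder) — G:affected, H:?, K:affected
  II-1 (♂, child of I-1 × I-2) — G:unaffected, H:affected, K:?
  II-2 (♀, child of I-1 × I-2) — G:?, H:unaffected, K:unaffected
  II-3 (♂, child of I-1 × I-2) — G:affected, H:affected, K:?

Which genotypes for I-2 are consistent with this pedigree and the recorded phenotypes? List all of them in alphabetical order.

G/I-1 ? ·: gg|Gg
G/I-2 aff ·: Gg
G/II-1 un I-1×I-2: gg
G/II-2 ? I-1×I-2: gg|Gg|GG
G/II-3 aff I-1×I-2: Gg|GG
⇒ G over [I-1,I-2,II-1,II-2,II-3]: 8 consistent
H/I-1 aff ·: Hh
H/I-2 ? ·: hh|Hh
H/II-1 aff I-1×I-2: Hh|HH
H/II-2 un I-1×I-2: hh
H/II-3 aff I-1×I-2: Hh|HH
⇒ H over [I-1,I-2,II-1,II-2,II-3]: 5 consistent
K/I-1 ? ·: kk|Kk
K/I-2 aff ·: Kk
K/II-1 ? I-1×I-2: kk|Kk|KK
K/II-2 un I-1×I-2: kk
K/II-3 ? I-1×I-2: kk|Kk|KK
⇒ K over [I-1,I-2,II-1,II-2,II-3]: 13 consistent

I-2 ∈ {Gg Hh Kk, Gg hh Kk}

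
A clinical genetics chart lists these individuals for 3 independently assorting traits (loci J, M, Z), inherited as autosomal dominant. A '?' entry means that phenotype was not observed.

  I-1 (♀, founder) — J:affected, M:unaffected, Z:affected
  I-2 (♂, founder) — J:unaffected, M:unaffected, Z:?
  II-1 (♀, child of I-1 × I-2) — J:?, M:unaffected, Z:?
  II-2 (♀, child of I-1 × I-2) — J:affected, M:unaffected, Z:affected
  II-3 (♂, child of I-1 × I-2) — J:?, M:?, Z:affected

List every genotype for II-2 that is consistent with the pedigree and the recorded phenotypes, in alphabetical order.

J/I-1 aff ·: Jj|JJ
J/I-2 un ·: jj
J/II-1 ? I-1×I-2: jj|Jj
J/II-2 aff I-1×I-2: Jj
J/II-3 ? I-1×I-2: jj|Jj
⇒ J over [I-1,I-2,II-1,II-2,II-3]: 5 consistent
M/I-1 un ·: mm
M/I-2 un ·: mm
M/II-1 un I-1×I-2: mm
M/II-2 un I-1×I-2: mm
M/II-3 ? I-1×I-2: mm
⇒ M over [I-1,I-2,II-1,II-2,II-3]: 1 consistent
Z/I-1 aff ·: Zz|ZZ
Z/I-2 ? ·: zz|Zz|ZZ
Z/II-1 ? I-1×I-2: zz|Zz|ZZ
Z/II-2 aff I-1×I-2: Zz|ZZ
Z/II-3 aff I-1×I-2: Zz|ZZ
⇒ Z over [I-1,I-2,II-1,II-2,II-3]: 32 consistent

II-2 ∈ {Jj mm ZZ, Jj mm Zz}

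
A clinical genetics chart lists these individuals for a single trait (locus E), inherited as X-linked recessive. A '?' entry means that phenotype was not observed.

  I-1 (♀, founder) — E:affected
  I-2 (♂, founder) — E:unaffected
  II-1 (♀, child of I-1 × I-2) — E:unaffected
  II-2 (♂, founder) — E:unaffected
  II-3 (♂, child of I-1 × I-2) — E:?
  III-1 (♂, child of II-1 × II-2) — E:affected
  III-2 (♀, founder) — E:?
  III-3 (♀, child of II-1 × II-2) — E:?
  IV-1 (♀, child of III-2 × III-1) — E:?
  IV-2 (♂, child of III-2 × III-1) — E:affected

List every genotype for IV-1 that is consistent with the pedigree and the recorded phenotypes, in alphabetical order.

IV-1 ∈ {X^EX^e, X^eX^e}

E/I-1 aff ·: X^eX^e
E/I-2 un ·: X^EY
E/II-1 un I-1×I-2: X^EX^e
E/II-2 un ·: X^EY
E/II-3 ? I-1×I-2: X^eY
E/III-1 aff II-1×II-2: X^eY
E/III-2 ? ·: X^EX^e|X^eX^e
E/III-3 ? II-1×II-2: X^EX^E|X^EX^e
E/IV-1 ? III-2×III-1: X^EX^e|X^eX^e
E/IV-2 aff III-2×III-1: X^eY
⇒ E over [I-1,I-2,II-1,II-2,II-3,III-1,III-2,III-3,IV-1,IV-2]: 6 consistent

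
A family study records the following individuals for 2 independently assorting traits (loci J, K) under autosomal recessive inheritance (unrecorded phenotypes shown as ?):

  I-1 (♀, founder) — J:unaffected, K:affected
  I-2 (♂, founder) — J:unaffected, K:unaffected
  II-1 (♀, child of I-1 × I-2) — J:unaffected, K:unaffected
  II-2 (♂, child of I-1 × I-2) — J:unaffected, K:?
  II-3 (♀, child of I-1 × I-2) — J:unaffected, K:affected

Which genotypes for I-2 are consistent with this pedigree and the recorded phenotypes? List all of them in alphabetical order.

I-2 ∈ {JJ Kk, Jj Kk}

J/I-1 un ·: JJ|Jj
J/I-2 un ·: JJ|Jj
J/II-1 un I-1×I-2: JJ|Jj
J/II-2 un I-1×I-2: JJ|Jj
J/II-3 un I-1×I-2: JJ|Jj
⇒ J over [I-1,I-2,II-1,II-2,II-3]: 25 consistent
K/I-1 aff ·: kk
K/I-2 un ·: Kk
K/II-1 un I-1×I-2: Kk
K/II-2 ? I-1×I-2: Kk|kk
K/II-3 aff I-1×I-2: kk
⇒ K over [I-1,I-2,II-1,II-2,II-3]: 2 consistent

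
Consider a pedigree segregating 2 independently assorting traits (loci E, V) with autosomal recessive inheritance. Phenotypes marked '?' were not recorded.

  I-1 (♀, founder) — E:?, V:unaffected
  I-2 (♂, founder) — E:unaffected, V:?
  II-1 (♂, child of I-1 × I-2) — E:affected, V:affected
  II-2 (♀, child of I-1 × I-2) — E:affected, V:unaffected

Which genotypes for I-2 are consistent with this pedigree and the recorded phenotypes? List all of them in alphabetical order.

E/I-1 ? ·: Ee|ee
E/I-2 un ·: Ee
E/II-1 aff I-1×I-2: ee
E/II-2 aff I-1×I-2: ee
⇒ E over [I-1,I-2,II-1,II-2]: 2 consistent
V/I-1 un ·: Vv
V/I-2 ? ·: Vv|vv
V/II-1 aff I-1×I-2: vv
V/II-2 un I-1×I-2: VV|Vv
⇒ V over [I-1,I-2,II-1,II-2]: 3 consistent

I-2 ∈ {Ee Vv, Ee vv}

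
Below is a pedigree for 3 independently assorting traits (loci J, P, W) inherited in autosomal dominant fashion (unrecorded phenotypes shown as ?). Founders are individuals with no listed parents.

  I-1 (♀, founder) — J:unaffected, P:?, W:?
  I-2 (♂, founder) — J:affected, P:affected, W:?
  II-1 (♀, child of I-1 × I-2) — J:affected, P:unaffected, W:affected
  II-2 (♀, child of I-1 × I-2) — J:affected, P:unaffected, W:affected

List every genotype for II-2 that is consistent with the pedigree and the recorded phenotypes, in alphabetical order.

II-2 ∈ {Jj pp WW, Jj pp Ww}

J/I-1 un ·: jj
J/I-2 aff ·: Jj|JJ
J/II-1 aff I-1×I-2: Jj
J/II-2 aff I-1×I-2: Jj
⇒ J over [I-1,I-2,II-1,II-2]: 2 consistent
P/I-1 ? ·: pp|Pp
P/I-2 aff ·: Pp
P/II-1 un I-1×I-2: pp
P/II-2 un I-1×I-2: pp
⇒ P over [I-1,I-2,II-1,II-2]: 2 consistent
W/I-1 ? ·: ww|Ww|WW
W/I-2 ? ·: ww|Ww|WW
W/II-1 aff I-1×I-2: Ww|WW
W/II-2 aff I-1×I-2: Ww|WW
⇒ W over [I-1,I-2,II-1,II-2]: 17 consistent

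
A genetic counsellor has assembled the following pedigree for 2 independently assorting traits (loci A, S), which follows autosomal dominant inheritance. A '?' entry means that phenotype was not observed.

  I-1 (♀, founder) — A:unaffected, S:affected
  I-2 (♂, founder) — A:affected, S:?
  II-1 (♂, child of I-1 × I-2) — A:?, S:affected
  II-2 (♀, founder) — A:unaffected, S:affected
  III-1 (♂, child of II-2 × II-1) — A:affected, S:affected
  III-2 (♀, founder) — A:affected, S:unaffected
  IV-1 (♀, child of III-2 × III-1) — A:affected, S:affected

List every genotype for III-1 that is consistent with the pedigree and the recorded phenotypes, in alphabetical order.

III-1 ∈ {Aa SS, Aa Ss}

A/I-1 un ·: aa
A/I-2 aff ·: Aa|AA
A/II-1 ? I-1×I-2: Aa
A/II-2 un ·: aa
A/III-1 aff II-2×II-1: Aa
A/III-2 aff ·: Aa|AA
A/IV-1 aff III-2×III-1: Aa|AA
⇒ A over [I-1,I-2,II-1,II-2,III-1,III-2,IV-1]: 8 consistent
S/I-1 aff ·: Ss|SS
S/I-2 ? ·: ss|Ss|SS
S/II-1 aff I-1×I-2: Ss|SS
S/II-2 aff ·: Ss|SS
S/III-1 aff II-2×II-1: Ss|SS
S/III-2 un ·: ss
S/IV-1 aff III-2×III-1: Ss
⇒ S over [I-1,I-2,II-1,II-2,III-1,III-2,IV-1]: 32 consistent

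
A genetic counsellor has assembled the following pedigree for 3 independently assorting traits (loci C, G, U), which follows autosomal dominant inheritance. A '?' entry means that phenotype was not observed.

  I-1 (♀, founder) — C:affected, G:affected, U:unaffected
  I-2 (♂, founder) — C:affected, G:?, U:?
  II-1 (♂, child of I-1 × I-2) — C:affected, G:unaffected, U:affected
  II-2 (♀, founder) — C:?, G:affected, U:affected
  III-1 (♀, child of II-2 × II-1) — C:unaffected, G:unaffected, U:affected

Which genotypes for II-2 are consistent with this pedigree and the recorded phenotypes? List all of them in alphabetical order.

C/I-1 aff ·: Cc|CC
C/I-2 aff ·: Cc|CC
C/II-1 aff I-1×I-2: Cc
C/II-2 ? ·: cc|Cc
C/III-1 un II-2×II-1: cc
⇒ C over [I-1,I-2,II-1,II-2,III-1]: 6 consistent
G/I-1 aff ·: Gg
G/I-2 ? ·: gg|Gg
G/II-1 un I-1×I-2: gg
G/II-2 aff ·: Gg
G/III-1 un II-2×II-1: gg
⇒ G over [I-1,I-2,II-1,II-2,III-1]: 2 consistent
U/I-1 un ·: uu
U/I-2 ? ·: Uu|UU
U/II-1 aff I-1×I-2: Uu
U/II-2 aff ·: Uu|UU
U/III-1 aff II-2×II-1: Uu|UU
⇒ U over [I-1,I-2,II-1,II-2,III-1]: 8 consistent

II-2 ∈ {Cc Gg UU, Cc Gg Uu, cc Gg UU, cc Gg Uu}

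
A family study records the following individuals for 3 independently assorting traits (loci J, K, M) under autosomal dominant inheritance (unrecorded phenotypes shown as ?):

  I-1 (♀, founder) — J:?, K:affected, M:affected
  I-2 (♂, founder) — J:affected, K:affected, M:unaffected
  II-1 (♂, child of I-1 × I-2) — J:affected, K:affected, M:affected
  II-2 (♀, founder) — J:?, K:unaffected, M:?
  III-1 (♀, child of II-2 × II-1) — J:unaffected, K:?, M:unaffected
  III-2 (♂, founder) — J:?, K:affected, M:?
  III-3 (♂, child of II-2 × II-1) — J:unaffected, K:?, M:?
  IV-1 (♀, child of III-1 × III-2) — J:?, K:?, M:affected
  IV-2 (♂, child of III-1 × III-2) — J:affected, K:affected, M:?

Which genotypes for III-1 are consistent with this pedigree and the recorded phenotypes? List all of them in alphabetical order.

J/I-1 ? ·: jj|Jj|JJ
J/I-2 aff ·: Jj|JJ
J/II-1 aff I-1×I-2: Jj
J/II-2 ? ·: jj|Jj
J/III-1 un II-2×II-1: jj
J/III-2 ? ·: Jj|JJ
J/III-3 un II-2×II-1: jj
J/IV-1 ? III-1×III-2: jj|Jj
J/IV-2 aff III-1×III-2: Jj
⇒ J over [I-1,I-2,II-1,II-2,III-1,III-2,III-3,IV-1,IV-2]: 30 consistent
K/I-1 aff ·: Kk|KK
K/I-2 aff ·: Kk|KK
K/II-1 aff I-1×I-2: Kk|KK
K/II-2 un ·: kk
K/III-1 ? II-2×II-1: kk|Kk
K/III-2 aff ·: Kk|KK
K/III-3 ? II-2×II-1: kk|Kk
K/IV-1 ? III-1×III-2: kk|Kk|KK
K/IV-2 aff III-1×III-2: Kk|KK
⇒ K over [I-1,I-2,II-1,II-2,III-1,III-2,III-3,IV-1,IV-2]: 118 consistent
M/I-1 aff ·: Mm|MM
M/I-2 un ·: mm
M/II-1 aff I-1×I-2: Mm
M/II-2 ? ·: mm|Mm
M/III-1 un II-2×II-1: mm
M/III-2 ? ·: Mm|MM
M/III-3 ? II-2×II-1: mm|Mm|MM
M/IV-1 aff III-1×III-2: Mm
M/IV-2 ? III-1×III-2: mm|Mm
⇒ M over [I-1,I-2,II-1,II-2,III-1,III-2,III-3,IV-1,IV-2]: 30 consistent

III-1 ∈ {jj Kk mm, jj kk mm}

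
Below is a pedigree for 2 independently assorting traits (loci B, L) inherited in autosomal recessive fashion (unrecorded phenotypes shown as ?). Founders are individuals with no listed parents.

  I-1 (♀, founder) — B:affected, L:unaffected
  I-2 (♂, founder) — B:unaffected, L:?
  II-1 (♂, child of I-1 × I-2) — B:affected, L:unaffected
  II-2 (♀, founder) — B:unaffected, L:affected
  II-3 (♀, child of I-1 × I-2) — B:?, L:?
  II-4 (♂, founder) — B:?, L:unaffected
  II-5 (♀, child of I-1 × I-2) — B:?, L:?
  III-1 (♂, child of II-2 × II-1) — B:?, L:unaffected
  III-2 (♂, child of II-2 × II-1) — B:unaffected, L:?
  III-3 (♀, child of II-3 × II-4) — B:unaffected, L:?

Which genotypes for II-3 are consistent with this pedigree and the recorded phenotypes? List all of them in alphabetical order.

II-3 ∈ {Bb LL, Bb Ll, Bb ll, bb LL, bb Ll, bb ll}

B/I-1 aff ·: bb
B/I-2 un ·: Bb
B/II-1 aff I-1×I-2: bb
B/II-2 un ·: BB|Bb
B/II-3 ? I-1×I-2: Bb|bb
B/II-4 ? ·: BB|Bb|bb
B/II-5 ? I-1×I-2: Bb|bb
B/III-1 ? II-2×II-1: Bb|bb
B/III-2 un II-2×II-1: Bb
B/III-3 un II-3×II-4: BB|Bb
⇒ B over [I-1,I-2,II-1,II-2,II-3,II-4,II-5,III-1,III-2,III-3]: 42 consistent
L/I-1 un ·: LL|Ll
L/I-2 ? ·: LL|Ll|ll
L/II-1 un I-1×I-2: LL|Ll
L/II-2 aff ·: ll
L/II-3 ? I-1×I-2: LL|Ll|ll
L/II-4 un ·: LL|Ll
L/II-5 ? I-1×I-2: LL|Ll|ll
L/III-1 un II-2×II-1: Ll
L/III-2 ? II-2×II-1: Ll|ll
L/III-3 ? II-3×II-4: LL|Ll|ll
⇒ L over [I-1,I-2,II-1,II-2,II-3,II-4,II-5,III-1,III-2,III-3]: 240 consistent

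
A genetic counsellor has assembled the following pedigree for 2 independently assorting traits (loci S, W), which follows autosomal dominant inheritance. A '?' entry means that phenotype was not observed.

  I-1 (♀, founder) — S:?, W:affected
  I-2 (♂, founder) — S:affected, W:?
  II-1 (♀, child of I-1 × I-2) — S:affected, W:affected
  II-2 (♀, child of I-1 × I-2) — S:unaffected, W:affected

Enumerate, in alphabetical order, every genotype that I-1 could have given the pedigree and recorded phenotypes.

S/I-1 ? ·: ss|Ss
S/I-2 aff ·: Ss
S/II-1 aff I-1×I-2: Ss|SS
S/II-2 un I-1×I-2: ss
⇒ S over [I-1,I-2,II-1,II-2]: 3 consistent
W/I-1 aff ·: Ww|WW
W/I-2 ? ·: ww|Ww|WW
W/II-1 aff I-1×I-2: Ww|WW
W/II-2 aff I-1×I-2: Ww|WW
⇒ W over [I-1,I-2,II-1,II-2]: 15 consistent

I-1 ∈ {Ss WW, Ss Ww, ss WW, ss Ww}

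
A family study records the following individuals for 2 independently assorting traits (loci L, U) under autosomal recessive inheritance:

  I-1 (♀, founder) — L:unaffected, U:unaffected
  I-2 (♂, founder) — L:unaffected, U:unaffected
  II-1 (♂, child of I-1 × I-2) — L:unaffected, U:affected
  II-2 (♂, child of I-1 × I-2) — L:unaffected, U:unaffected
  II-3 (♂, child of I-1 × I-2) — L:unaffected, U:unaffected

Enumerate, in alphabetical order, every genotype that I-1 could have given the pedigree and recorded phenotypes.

L/I-1 un ·: LL|Ll
L/I-2 un ·: LL|Ll
L/II-1 un I-1×I-2: LL|Ll
L/II-2 un I-1×I-2: LL|Ll
L/II-3 un I-1×I-2: LL|Ll
⇒ L over [I-1,I-2,II-1,II-2,II-3]: 25 consistent
U/I-1 un ·: Uu
U/I-2 un ·: Uu
U/II-1 aff I-1×I-2: uu
U/II-2 un I-1×I-2: UU|Uu
U/II-3 un I-1×I-2: UU|Uu
⇒ U over [I-1,I-2,II-1,II-2,II-3]: 4 consistent

I-1 ∈ {LL Uu, Ll Uu}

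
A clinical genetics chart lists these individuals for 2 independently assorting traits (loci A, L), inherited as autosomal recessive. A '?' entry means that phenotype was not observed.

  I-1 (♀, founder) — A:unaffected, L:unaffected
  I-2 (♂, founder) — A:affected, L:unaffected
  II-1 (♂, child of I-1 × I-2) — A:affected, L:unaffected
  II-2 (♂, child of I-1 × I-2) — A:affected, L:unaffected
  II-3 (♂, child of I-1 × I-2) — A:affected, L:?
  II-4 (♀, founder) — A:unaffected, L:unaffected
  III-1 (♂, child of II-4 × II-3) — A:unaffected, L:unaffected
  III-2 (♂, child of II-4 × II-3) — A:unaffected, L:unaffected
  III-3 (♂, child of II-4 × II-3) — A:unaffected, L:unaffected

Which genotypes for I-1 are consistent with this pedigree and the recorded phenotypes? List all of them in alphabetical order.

A/I-1 un ·: Aa
A/I-2 aff ·: aa
A/II-1 aff I-1×I-2: aa
A/II-2 aff I-1×I-2: aa
A/II-3 aff I-1×I-2: aa
A/II-4 un ·: AA|Aa
A/III-1 un II-4×II-3: Aa
A/III-2 un II-4×II-3: Aa
A/III-3 un II-4×II-3: Aa
⇒ A over [I-1,I-2,II-1,II-2,II-3,II-4,III-1,III-2,III-3]: 2 consistent
L/I-1 un ·: LL|Ll
L/I-2 un ·: LL|Ll
L/II-1 un I-1×I-2: LL|Ll
L/II-2 un I-1×I-2: LL|Ll
L/II-3 ? I-1×I-2: LL|Ll|ll
L/II-4 un ·: LL|Ll
L/III-1 un II-4×II-3: LL|Ll
L/III-2 un II-4×II-3: LL|Ll
L/III-3 un II-4×II-3: LL|Ll
⇒ L over [I-1,I-2,II-1,II-2,II-3,II-4,III-1,III-2,III-3]: 317 consistent

I-1 ∈ {Aa LL, Aa Ll}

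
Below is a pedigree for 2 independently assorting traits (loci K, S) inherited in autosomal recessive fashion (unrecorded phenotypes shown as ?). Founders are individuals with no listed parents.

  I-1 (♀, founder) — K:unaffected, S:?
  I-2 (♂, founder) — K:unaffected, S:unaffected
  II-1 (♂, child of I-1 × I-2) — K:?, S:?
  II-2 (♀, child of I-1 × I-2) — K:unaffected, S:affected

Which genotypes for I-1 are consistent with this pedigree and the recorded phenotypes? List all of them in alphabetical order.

I-1 ∈ {KK Ss, KK ss, Kk Ss, Kk ss}

K/I-1 un ·: KK|Kk
K/I-2 un ·: KK|Kk
K/II-1 ? I-1×I-2: KK|Kk|kk
K/II-2 un I-1×I-2: KK|Kk
⇒ K over [I-1,I-2,II-1,II-2]: 15 consistent
S/I-1 ? ·: Ss|ss
S/I-2 un ·: Ss
S/II-1 ? I-1×I-2: SS|Ss|ss
S/II-2 aff I-1×I-2: ss
⇒ S over [I-1,I-2,II-1,II-2]: 5 consistent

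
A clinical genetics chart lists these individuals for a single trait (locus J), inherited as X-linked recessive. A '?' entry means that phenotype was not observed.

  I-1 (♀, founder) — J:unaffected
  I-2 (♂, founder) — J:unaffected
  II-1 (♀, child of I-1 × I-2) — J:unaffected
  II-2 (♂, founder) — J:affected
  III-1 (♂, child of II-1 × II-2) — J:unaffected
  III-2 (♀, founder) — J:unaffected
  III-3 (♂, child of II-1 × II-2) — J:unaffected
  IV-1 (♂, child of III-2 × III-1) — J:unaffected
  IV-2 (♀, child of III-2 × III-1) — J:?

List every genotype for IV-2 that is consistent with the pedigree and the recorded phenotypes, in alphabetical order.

IV-2 ∈ {X^JX^J, X^JX^j}

J/I-1 un ·: X^JX^J|X^JX^j
J/I-2 un ·: X^JY
J/II-1 un I-1×I-2: X^JX^J|X^JX^j
J/II-2 aff ·: X^jY
J/III-1 un II-1×II-2: X^JY
J/III-2 un ·: X^JX^J|X^JX^j
J/III-3 un II-1×II-2: X^JY
J/IV-1 un III-2×III-1: X^JY
J/IV-2 ? III-2×III-1: X^JX^J|X^JX^j
⇒ J over [I-1,I-2,II-1,II-2,III-1,III-2,III-3,IV-1,IV-2]: 9 consistent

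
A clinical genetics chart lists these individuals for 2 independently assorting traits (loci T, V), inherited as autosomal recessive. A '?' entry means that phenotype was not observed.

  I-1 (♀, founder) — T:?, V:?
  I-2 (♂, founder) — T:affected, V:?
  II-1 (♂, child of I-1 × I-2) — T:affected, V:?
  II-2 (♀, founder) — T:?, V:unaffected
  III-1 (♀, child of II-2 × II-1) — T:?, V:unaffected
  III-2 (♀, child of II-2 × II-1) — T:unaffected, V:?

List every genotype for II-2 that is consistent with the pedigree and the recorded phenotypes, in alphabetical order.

II-2 ∈ {TT VV, TT Vv, Tt VV, Tt Vv}

T/I-1 ? ·: Tt|tt
T/I-2 aff ·: tt
T/II-1 aff I-1×I-2: tt
T/II-2 ? ·: TT|Tt
T/III-1 ? II-2×II-1: Tt|tt
T/III-2 un II-2×II-1: Tt
⇒ T over [I-1,I-2,II-1,II-2,III-1,III-2]: 6 consistent
V/I-1 ? ·: VV|Vv|vv
V/I-2 ? ·: VV|Vv|vv
V/II-1 ? I-1×I-2: VV|Vv|vv
V/II-2 un ·: VV|Vv
V/III-1 un II-2×II-1: VV|Vv
V/III-2 ? II-2×II-1: VV|Vv|vv
⇒ V over [I-1,I-2,II-1,II-2,III-1,III-2]: 102 consistent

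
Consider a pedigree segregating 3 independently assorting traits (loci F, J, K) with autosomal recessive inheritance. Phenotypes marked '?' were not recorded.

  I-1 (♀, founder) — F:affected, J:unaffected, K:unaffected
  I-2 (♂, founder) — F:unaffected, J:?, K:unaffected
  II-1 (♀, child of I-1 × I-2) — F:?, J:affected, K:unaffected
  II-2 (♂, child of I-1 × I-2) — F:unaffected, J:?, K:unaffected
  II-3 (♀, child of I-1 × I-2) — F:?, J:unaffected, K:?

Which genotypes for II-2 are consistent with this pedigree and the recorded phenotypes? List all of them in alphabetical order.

F/I-1 aff ·: ff
F/I-2 un ·: FF|Ff
F/II-1 ? I-1×I-2: Ff|ff
F/II-2 un I-1×I-2: Ff
F/II-3 ? I-1×I-2: Ff|ff
⇒ F over [I-1,I-2,II-1,II-2,II-3]: 5 consistent
J/I-1 un ·: Jj
J/I-2 ? ·: Jj|jj
J/II-1 aff I-1×I-2: jj
J/II-2 ? I-1×I-2: JJ|Jj|jj
J/II-3 un I-1×I-2: JJ|Jj
⇒ J over [I-1,I-2,II-1,II-2,II-3]: 8 consistent
K/I-1 un ·: KK|Kk
K/I-2 un ·: KK|Kk
K/II-1 un I-1×I-2: KK|Kk
K/II-2 un I-1×I-2: KK|Kk
K/II-3 ? I-1×I-2: KK|Kk|kk
⇒ K over [I-1,I-2,II-1,II-2,II-3]: 29 consistent

II-2 ∈ {Ff JJ KK, Ff JJ Kk, Ff Jj KK, Ff Jj Kk, Ff jj KK, Ff jj Kk}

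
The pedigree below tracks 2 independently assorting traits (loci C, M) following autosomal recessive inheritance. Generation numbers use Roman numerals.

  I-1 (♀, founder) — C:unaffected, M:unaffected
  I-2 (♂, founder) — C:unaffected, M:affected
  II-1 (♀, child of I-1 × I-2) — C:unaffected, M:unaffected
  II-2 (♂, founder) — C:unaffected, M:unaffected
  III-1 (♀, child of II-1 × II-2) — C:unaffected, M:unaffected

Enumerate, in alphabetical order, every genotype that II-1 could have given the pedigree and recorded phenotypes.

C/I-1 un ·: CC|Cc
C/I-2 un ·: CC|Cc
C/II-1 un I-1×I-2: CC|Cc
C/II-2 un ·: CC|Cc
C/III-1 un II-1×II-2: CC|Cc
⇒ C over [I-1,I-2,II-1,II-2,III-1]: 24 consistent
M/I-1 un ·: MM|Mm
M/I-2 aff ·: mm
M/II-1 un I-1×I-2: Mm
M/II-2 un ·: MM|Mm
M/III-1 un II-1×II-2: MM|Mm
⇒ M over [I-1,I-2,II-1,II-2,III-1]: 8 consistent

II-1 ∈ {CC Mm, Cc Mm}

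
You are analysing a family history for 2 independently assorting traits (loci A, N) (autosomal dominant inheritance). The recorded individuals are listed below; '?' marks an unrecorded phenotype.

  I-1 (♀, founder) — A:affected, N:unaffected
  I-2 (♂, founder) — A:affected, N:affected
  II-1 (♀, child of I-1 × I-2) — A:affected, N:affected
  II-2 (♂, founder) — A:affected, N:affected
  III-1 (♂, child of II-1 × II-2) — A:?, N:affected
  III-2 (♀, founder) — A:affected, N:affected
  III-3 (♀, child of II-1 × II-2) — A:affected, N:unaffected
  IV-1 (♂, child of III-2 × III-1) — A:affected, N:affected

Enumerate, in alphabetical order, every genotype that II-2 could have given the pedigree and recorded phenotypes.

A/I-1 aff ·: Aa|AA
A/I-2 aff ·: Aa|AA
A/II-1 aff I-1×I-2: Aa|AA
A/II-2 aff ·: Aa|AA
A/III-1 ? II-1×II-2: aa|Aa|AA
A/III-2 aff ·: Aa|AA
A/III-3 aff II-1×II-2: Aa|AA
A/IV-1 aff III-2×III-1: Aa|AA
⇒ A over [I-1,I-2,II-1,II-2,III-1,III-2,III-3,IV-1]: 164 consistent
N/I-1 un ·: nn
N/I-2 aff ·: Nn|NN
N/II-1 aff I-1×I-2: Nn
N/II-2 aff ·: Nn
N/III-1 aff II-1×II-2: Nn|NN
N/III-2 aff ·: Nn|NN
N/III-3 un II-1×II-2: nn
N/IV-1 aff III-2×III-1: Nn|NN
⇒ N over [I-1,I-2,II-1,II-2,III-1,III-2,III-3,IV-1]: 14 consistent

II-2 ∈ {AA Nn, Aa Nn}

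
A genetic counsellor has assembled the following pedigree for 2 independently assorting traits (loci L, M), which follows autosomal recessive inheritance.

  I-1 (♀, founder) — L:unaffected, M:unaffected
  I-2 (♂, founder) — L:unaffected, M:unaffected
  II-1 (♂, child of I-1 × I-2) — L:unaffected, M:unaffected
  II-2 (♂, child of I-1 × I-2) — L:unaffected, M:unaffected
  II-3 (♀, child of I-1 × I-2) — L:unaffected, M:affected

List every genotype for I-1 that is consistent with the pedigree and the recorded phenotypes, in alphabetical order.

I-1 ∈ {LL Mm, Ll Mm}

L/I-1 un ·: LL|Ll
L/I-2 un ·: LL|Ll
L/II-1 un I-1×I-2: LL|Ll
L/II-2 un I-1×I-2: LL|Ll
L/II-3 un I-1×I-2: LL|Ll
⇒ L over [I-1,I-2,II-1,II-2,II-3]: 25 consistent
M/I-1 un ·: Mm
M/I-2 un ·: Mm
M/II-1 un I-1×I-2: MM|Mm
M/II-2 un I-1×I-2: MM|Mm
M/II-3 aff I-1×I-2: mm
⇒ M over [I-1,I-2,II-1,II-2,II-3]: 4 consistent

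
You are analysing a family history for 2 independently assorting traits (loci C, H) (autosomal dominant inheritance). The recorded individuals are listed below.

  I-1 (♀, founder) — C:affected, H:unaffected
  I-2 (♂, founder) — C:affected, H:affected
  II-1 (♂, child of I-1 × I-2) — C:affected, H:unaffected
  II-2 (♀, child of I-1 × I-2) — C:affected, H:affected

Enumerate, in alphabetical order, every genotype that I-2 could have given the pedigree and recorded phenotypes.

I-2 ∈ {CC Hh, Cc Hh}

C/I-1 aff ·: Cc|CC
C/I-2 aff ·: Cc|CC
C/II-1 aff I-1×I-2: Cc|CC
C/II-2 aff I-1×I-2: Cc|CC
⇒ C over [I-1,I-2,II-1,II-2]: 13 consistent
H/I-1 un ·: hh
H/I-2 aff ·: Hh
H/II-1 un I-1×I-2: hh
H/II-2 aff I-1×I-2: Hh
⇒ H over [I-1,I-2,II-1,II-2]: 1 consistent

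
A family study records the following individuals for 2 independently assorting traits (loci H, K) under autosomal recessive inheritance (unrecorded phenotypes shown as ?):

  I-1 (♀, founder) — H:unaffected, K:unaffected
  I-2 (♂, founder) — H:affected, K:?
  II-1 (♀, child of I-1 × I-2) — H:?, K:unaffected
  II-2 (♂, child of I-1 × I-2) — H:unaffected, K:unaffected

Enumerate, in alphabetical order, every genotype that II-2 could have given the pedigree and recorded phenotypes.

II-2 ∈ {Hh KK, Hh Kk}

H/I-1 un ·: HH|Hh
H/I-2 aff ·: hh
H/II-1 ? I-1×I-2: Hh|hh
H/II-2 un I-1×I-2: Hh
⇒ H over [I-1,I-2,II-1,II-2]: 3 consistent
K/I-1 un ·: KK|Kk
K/I-2 ? ·: KK|Kk|kk
K/II-1 un I-1×I-2: KK|Kk
K/II-2 un I-1×I-2: KK|Kk
⇒ K over [I-1,I-2,II-1,II-2]: 15 consistent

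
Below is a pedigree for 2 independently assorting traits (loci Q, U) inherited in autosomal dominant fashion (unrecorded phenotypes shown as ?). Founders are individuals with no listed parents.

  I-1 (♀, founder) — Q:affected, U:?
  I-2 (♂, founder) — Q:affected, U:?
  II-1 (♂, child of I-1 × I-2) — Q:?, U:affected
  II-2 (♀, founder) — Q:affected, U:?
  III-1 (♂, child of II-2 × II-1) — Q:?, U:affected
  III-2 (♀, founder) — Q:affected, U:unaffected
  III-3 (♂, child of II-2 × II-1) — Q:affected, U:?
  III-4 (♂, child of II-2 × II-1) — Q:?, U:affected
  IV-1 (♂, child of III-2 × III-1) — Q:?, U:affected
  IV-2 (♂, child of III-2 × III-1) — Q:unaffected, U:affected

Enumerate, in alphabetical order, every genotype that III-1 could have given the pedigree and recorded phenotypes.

III-1 ∈ {Qq UU, Qq Uu, qq UU, qq Uu}

Q/I-1 aff ·: Qq|QQ
Q/I-2 aff ·: Qq|QQ
Q/II-1 ? I-1×I-2: qq|Qq|QQ
Q/II-2 aff ·: Qq|QQ
Q/III-1 ? II-2×II-1: qq|Qq
Q/III-2 aff ·: Qq
Q/III-3 aff II-2×II-1: Qq|QQ
Q/III-4 ? II-2×II-1: qq|Qq|QQ
Q/IV-1 ? III-2×III-1: qq|Qq|QQ
Q/IV-2 un III-2×III-1: qq
⇒ Q over [I-1,I-2,II-1,II-2,III-1,III-2,III-3,III-4,IV-1,IV-2]: 187 consistent
U/I-1 ? ·: uu|Uu|UU
U/I-2 ? ·: uu|Uu|UU
U/II-1 aff I-1×I-2: Uu|UU
U/II-2 ? ·: uu|Uu|UU
U/III-1 aff II-2×II-1: Uu|UU
U/III-2 un ·: uu
U/III-3 ? II-2×II-1: uu|Uu|UU
U/III-4 aff II-2×II-1: Uu|UU
U/IV-1 aff III-2×III-1: Uu
U/IV-2 aff III-2×III-1: Uu
⇒ U over [I-1,I-2,II-1,II-2,III-1,III-2,III-3,III-4,IV-1,IV-2]: 194 consistent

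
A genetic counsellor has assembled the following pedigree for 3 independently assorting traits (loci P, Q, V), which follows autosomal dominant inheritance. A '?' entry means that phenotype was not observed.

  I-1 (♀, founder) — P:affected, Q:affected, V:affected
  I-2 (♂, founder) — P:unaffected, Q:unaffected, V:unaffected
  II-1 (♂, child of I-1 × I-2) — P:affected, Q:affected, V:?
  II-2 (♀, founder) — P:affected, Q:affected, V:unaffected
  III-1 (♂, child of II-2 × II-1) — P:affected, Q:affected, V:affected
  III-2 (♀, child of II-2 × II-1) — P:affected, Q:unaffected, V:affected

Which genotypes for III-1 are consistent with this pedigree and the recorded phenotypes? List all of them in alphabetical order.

III-1 ∈ {PP QQ Vv, PP Qq Vv, Pp QQ Vv, Pp Qq Vv}

P/I-1 aff ·: Pp|PP
P/I-2 un ·: pp
P/II-1 aff I-1×I-2: Pp
P/II-2 aff ·: Pp|PP
P/III-1 aff II-2×II-1: Pp|PP
P/III-2 aff II-2×II-1: Pp|PP
⇒ P over [I-1,I-2,II-1,II-2,III-1,III-2]: 16 consistent
Q/I-1 aff ·: Qq|QQ
Q/I-2 un ·: qq
Q/II-1 aff I-1×I-2: Qq
Q/II-2 aff ·: Qq
Q/III-1 aff II-2×II-1: Qq|QQ
Q/III-2 un II-2×II-1: qq
⇒ Q over [I-1,I-2,II-1,II-2,III-1,III-2]: 4 consistent
V/I-1 aff ·: Vv|VV
V/I-2 un ·: vv
V/II-1 ? I-1×I-2: Vv
V/II-2 un ·: vv
V/III-1 aff II-2×II-1: Vv
V/III-2 aff II-2×II-1: Vv
⇒ V over [I-1,I-2,II-1,II-2,III-1,III-2]: 2 consistent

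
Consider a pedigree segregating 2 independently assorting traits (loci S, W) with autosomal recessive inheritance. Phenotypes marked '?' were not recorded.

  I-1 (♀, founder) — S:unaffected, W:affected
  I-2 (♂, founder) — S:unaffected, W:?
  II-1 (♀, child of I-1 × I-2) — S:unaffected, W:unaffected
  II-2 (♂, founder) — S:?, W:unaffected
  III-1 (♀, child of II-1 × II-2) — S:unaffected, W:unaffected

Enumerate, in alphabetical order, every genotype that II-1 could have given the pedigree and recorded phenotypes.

S/I-1 un ·: SS|Ss
S/I-2 un ·: SS|Ss
S/II-1 un I-1×I-2: SS|Ss
S/II-2 ? ·: SS|Ss|ss
S/III-1 un II-1×II-2: SS|Ss
⇒ S over [I-1,I-2,II-1,II-2,III-1]: 31 consistent
W/I-1 aff ·: ww
W/I-2 ? ·: WW|Ww
W/II-1 un I-1×I-2: Ww
W/II-2 un ·: WW|Ww
W/III-1 un II-1×II-2: WW|Ww
⇒ W over [I-1,I-2,II-1,II-2,III-1]: 8 consistent

II-1 ∈ {SS Ww, Ss Ww}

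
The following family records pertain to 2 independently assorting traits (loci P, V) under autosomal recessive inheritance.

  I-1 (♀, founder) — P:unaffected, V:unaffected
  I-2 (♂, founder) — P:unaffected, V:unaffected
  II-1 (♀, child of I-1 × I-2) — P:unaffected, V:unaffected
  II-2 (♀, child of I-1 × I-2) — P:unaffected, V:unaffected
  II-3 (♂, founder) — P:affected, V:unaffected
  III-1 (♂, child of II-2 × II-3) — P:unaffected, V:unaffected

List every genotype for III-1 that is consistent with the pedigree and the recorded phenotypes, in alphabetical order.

P/I-1 un ·: PP|Pp
P/I-2 un ·: PP|Pp
P/II-1 un I-1×I-2: PP|Pp
P/II-2 un I-1×I-2: PP|Pp
P/II-3 aff ·: pp
P/III-1 un II-2×II-3: Pp
⇒ P over [I-1,I-2,II-1,II-2,II-3,III-1]: 13 consistent
V/I-1 un ·: VV|Vv
V/I-2 un ·: VV|Vv
V/II-1 un I-1×I-2: VV|Vv
V/II-2 un I-1×I-2: VV|Vv
V/II-3 un ·: VV|Vv
V/III-1 un II-2×II-3: VV|Vv
⇒ V over [I-1,I-2,II-1,II-2,II-3,III-1]: 45 consistent

III-1 ∈ {Pp VV, Pp Vv}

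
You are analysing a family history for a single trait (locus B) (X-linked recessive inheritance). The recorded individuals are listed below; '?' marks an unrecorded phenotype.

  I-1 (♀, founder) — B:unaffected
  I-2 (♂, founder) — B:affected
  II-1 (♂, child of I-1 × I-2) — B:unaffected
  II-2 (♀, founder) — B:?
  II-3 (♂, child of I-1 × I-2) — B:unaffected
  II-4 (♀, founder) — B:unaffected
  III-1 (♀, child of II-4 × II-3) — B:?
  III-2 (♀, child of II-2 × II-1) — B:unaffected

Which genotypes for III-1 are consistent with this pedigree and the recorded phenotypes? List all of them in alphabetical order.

III-1 ∈ {X^BX^B, X^BX^b}

B/I-1 un ·: X^BX^B|X^BX^b
B/I-2 aff ·: X^bY
B/II-1 un I-1×I-2: X^BY
B/II-2 ? ·: X^BX^B|X^BX^b|X^bX^b
B/II-3 un I-1×I-2: X^BY
B/II-4 un ·: X^BX^B|X^BX^b
B/III-1 ? II-4×II-3: X^BX^B|X^BX^b
B/III-2 un II-2×II-1: X^BX^B|X^BX^b
⇒ B over [I-1,I-2,II-1,II-2,II-3,II-4,III-1,III-2]: 24 consistent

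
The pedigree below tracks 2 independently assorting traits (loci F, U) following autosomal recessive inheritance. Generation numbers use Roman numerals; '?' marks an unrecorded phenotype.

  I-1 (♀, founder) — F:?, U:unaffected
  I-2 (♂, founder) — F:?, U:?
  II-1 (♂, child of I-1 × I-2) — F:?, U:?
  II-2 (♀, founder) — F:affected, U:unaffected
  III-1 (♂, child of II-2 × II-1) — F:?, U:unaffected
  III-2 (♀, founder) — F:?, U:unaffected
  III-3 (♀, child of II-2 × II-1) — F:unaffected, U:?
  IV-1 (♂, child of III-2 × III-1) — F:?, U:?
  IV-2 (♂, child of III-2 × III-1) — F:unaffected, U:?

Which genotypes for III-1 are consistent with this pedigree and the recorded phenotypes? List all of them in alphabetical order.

F/I-1 ? ·: FF|Ff|ff
F/I-2 ? ·: FF|Ff|ff
F/II-1 ? I-1×I-2: FF|Ff
F/II-2 aff ·: ff
F/III-1 ? II-2×II-1: Ff|ff
F/III-2 ? ·: FF|Ff|ff
F/III-3 un II-2×II-1: Ff
F/IV-1 ? III-2×III-1: FF|Ff|ff
F/IV-2 un III-2×III-1: FF|Ff
⇒ F over [I-1,I-2,II-1,II-2,III-1,III-2,III-3,IV-1,IV-2]: 153 consistent
U/I-1 un ·: UU|Uu
U/I-2 ? ·: UU|Uu|uu
U/II-1 ? I-1×I-2: UU|Uu|uu
U/II-2 un ·: UU|Uu
U/III-1 un II-2×II-1: UU|Uu
U/III-2 un ·: UU|Uu
U/III-3 ? II-2×II-1: UU|Uu|uu
U/IV-1 ? III-2×III-1: UU|Uu|uu
U/IV-2 ? III-2×III-1: UU|Uu|uu
⇒ U over [I-1,I-2,II-1,II-2,III-1,III-2,III-3,IV-1,IV-2]: 692 consistent

III-1 ∈ {Ff UU, Ff Uu, ff UU, ff Uu}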